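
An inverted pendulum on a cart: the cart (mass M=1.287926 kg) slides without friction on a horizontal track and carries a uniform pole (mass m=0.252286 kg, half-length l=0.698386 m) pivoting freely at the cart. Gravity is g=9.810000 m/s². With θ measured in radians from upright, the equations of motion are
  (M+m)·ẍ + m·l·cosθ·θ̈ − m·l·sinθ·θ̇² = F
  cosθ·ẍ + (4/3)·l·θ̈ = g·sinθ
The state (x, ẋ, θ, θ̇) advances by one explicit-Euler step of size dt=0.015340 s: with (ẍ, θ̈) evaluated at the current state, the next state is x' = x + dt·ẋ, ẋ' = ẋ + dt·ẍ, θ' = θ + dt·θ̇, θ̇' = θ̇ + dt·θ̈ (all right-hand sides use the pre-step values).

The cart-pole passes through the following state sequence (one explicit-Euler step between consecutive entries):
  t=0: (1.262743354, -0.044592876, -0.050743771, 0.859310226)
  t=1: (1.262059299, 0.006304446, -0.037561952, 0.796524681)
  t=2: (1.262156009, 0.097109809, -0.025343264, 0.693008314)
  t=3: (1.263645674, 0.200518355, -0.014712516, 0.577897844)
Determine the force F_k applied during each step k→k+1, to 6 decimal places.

step 0→1:
  ẍ = (ẋ'−ẋ)/dt = (0.006304446−-0.044592876)/0.015340 = 3.317948
  θ̈ = (θ̇'−θ̇)/dt = (0.796524681−0.859310226)/0.015340 = -4.092930
  sinθ=-0.050722, cosθ=0.998713
  F = (M+m)·ẍ + m·l·cosθ·θ̈ − m·l·sinθ·θ̇² = 5.110343 + -0.720217 − -0.006599 = 4.396725
step 1→2:
  ẍ = (ẋ'−ẋ)/dt = (0.097109809−0.006304446)/0.015340 = 5.919515
  θ̈ = (θ̇'−θ̇)/dt = (0.693008314−0.796524681)/0.015340 = -6.748133
  sinθ=-0.037553, cosθ=0.999295
  F = (M+m)·ẍ + m·l·cosθ·θ̈ − m·l·sinθ·θ̇² = 9.117308 + -1.188135 − -0.004198 = 7.933371
step 2→3:
  ẍ = (ẋ'−ẋ)/dt = (0.200518355−0.097109809)/0.015340 = 6.741105
  θ̈ = (θ̇'−θ̇)/dt = (0.577897844−0.693008314)/0.015340 = -7.503942
  sinθ=-0.025341, cosθ=0.999679
  F = (M+m)·ẍ + m·l·cosθ·θ̈ − m·l·sinθ·θ̇² = 10.382730 + -1.321718 − -0.002144 = 9.063157

F_0 = 4.396725 N
F_1 = 7.933371 N
F_2 = 9.063157 N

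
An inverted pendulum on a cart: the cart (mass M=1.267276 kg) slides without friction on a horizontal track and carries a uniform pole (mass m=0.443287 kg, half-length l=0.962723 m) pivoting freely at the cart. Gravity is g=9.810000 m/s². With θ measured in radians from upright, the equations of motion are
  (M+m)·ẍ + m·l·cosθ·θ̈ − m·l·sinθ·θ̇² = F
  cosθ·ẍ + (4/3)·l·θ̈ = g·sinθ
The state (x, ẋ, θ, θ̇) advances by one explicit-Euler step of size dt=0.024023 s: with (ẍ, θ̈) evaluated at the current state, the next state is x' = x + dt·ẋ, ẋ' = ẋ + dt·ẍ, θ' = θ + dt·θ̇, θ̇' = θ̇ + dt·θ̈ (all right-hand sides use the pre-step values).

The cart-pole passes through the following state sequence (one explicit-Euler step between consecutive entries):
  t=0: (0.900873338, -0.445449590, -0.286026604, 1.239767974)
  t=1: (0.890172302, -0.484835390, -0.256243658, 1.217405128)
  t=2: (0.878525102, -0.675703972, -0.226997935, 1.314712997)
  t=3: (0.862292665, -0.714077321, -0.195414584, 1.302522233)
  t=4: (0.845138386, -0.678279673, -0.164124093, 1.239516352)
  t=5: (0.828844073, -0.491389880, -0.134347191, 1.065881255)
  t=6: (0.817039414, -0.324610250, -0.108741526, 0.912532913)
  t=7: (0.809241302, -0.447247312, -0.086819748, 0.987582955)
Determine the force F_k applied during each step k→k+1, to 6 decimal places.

step 0→1:
  ẍ = (ẋ'−ẋ)/dt = (-0.484835390−-0.445449590)/0.024023 = -1.639504
  θ̈ = (θ̇'−θ̇)/dt = (1.217405128−1.239767974)/0.024023 = -0.930893
  sinθ=-0.282142, cosθ=0.959373
  F = (M+m)·ẍ + m·l·cosθ·θ̈ − m·l·sinθ·θ̇² = -2.804475 + -0.381130 − -0.185070 = -3.000535
step 1→2:
  ẍ = (ẋ'−ẋ)/dt = (-0.675703972−-0.484835390)/0.024023 = -7.945243
  θ̈ = (θ̇'−θ̇)/dt = (1.314712997−1.217405128)/0.024023 = 4.050613
  sinθ=-0.253449, cosθ=0.967349
  F = (M+m)·ẍ + m·l·cosθ·θ̈ − m·l·sinθ·θ̇² = -13.590839 + 1.672208 − -0.160305 = -11.758327
step 2→3:
  ẍ = (ẋ'−ẋ)/dt = (-0.714077321−-0.675703972)/0.024023 = -1.597359
  θ̈ = (θ̇'−θ̇)/dt = (1.302522233−1.314712997)/0.024023 = -0.507462
  sinθ=-0.225053, cosθ=0.974346
  F = (M+m)·ẍ + m·l·cosθ·θ̈ − m·l·sinθ·θ̇² = -2.732383 + -0.211010 − -0.166010 = -2.777383
step 3→4:
  ẍ = (ẋ'−ẋ)/dt = (-0.678279673−-0.714077321)/0.024023 = 1.490141
  θ̈ = (θ̇'−θ̇)/dt = (1.239516352−1.302522233)/0.024023 = -2.622732
  sinθ=-0.194173, cosθ=0.980967
  F = (M+m)·ẍ + m·l·cosθ·θ̈ − m·l·sinθ·θ̇² = 2.548979 + -1.097981 − -0.140587 = 1.591586
step 4→5:
  ẍ = (ẋ'−ẋ)/dt = (-0.491389880−-0.678279673)/0.024023 = 7.779619
  θ̈ = (θ̇'−θ̇)/dt = (1.065881255−1.239516352)/0.024023 = -7.227869
  sinθ=-0.163388, cosθ=0.986562
  F = (M+m)·ẍ + m·l·cosθ·θ̈ − m·l·sinθ·θ̇² = 13.307529 + -3.043133 − -0.107130 = 10.371526
step 5→6:
  ẍ = (ẋ'−ẋ)/dt = (-0.324610250−-0.491389880)/0.024023 = 6.942498
  θ̈ = (θ̇'−θ̇)/dt = (0.912532913−1.065881255)/0.024023 = -6.383397
  sinθ=-0.133943, cosθ=0.990989
  F = (M+m)·ẍ + m·l·cosθ·θ̈ − m·l·sinθ·θ̇² = 11.875580 + -2.699647 − -0.064942 = 9.240875
step 6→7:
  ẍ = (ẋ'−ẋ)/dt = (-0.447247312−-0.324610250)/0.024023 = -5.104985
  θ̈ = (θ̇'−θ̇)/dt = (0.987582955−0.912532913)/0.024023 = 3.124091
  sinθ=-0.108527, cosθ=0.994093
  F = (M+m)·ẍ + m·l·cosθ·θ̈ − m·l·sinθ·θ̇² = -8.732399 + 1.325370 − -0.038568 = -7.368461

F_0 = -3.000535 N
F_1 = -11.758327 N
F_2 = -2.777383 N
F_3 = 1.591586 N
F_4 = 10.371526 N
F_5 = 9.240875 N
F_6 = -7.368461 N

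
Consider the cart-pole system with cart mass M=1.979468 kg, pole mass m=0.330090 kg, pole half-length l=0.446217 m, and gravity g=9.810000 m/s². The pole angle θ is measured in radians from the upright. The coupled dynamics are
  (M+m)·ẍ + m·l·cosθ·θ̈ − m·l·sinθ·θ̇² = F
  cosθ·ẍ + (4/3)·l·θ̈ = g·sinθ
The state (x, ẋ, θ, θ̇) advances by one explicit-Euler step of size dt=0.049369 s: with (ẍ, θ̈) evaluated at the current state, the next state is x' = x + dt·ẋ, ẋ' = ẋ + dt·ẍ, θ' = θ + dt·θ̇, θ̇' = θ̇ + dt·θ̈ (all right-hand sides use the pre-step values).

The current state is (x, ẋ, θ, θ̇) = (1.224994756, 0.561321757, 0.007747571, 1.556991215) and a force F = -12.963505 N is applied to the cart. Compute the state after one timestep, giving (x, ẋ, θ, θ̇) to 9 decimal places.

sinθ=0.007747493, cosθ=0.999969988
temp = (F + m·l·θ̇²·sinθ)/(M+m) = (-12.963505 + 0.002766381)/2.309558 = -5.611783129
θ̈ = (g·sinθ − cosθ·temp)/(l·(4/3 − m·cos²θ/(M+m))) = 10.707414753
ẍ = temp − m·l·θ̈·cosθ/(M+m) = -6.294626657
Euler: x'=1.224994756+0.049369·0.561321757=1.252706650, ẋ'=0.561321757+0.049369·-6.294626657=0.250562334
       θ'=0.007747571+0.049369·1.556991215=0.084614670, θ̇'=1.556991215+0.049369·10.707414753=2.085605574

(1.252706650, 0.250562334, 0.084614670, 2.085605574)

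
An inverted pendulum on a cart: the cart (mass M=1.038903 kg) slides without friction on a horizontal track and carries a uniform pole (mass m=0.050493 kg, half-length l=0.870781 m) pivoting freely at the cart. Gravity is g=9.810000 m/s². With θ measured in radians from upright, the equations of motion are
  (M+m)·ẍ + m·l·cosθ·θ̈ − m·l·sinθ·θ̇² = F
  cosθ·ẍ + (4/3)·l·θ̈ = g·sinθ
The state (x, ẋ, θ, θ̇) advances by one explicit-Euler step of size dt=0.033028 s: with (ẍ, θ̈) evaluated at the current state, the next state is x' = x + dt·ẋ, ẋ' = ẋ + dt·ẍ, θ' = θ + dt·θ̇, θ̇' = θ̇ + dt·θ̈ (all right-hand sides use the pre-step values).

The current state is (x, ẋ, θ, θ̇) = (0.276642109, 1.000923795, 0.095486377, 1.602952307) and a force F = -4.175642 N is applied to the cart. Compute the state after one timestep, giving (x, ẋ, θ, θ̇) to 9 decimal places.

sinθ=0.095341341, cosθ=0.995444639
temp = (F + m·l·θ̇²·sinθ)/(M+m) = (-4.175642 + 0.010771163)/1.089396 = -3.823100909
θ̈ = (g·sinθ − cosθ·temp)/(l·(4/3 − m·cos²θ/(M+m))) = 4.229064443
ẍ = temp − m·l·θ̈·cosθ/(M+m) = -3.993009664
Euler: x'=0.276642109+0.033028·1.000923795=0.309700620, ẋ'=1.000923795+0.033028·-3.993009664=0.869042672
       θ'=0.095486377+0.033028·1.602952307=0.148428686, θ̇'=1.602952307+0.033028·4.229064443=1.742629847

(0.309700620, 0.869042672, 0.148428686, 1.742629847)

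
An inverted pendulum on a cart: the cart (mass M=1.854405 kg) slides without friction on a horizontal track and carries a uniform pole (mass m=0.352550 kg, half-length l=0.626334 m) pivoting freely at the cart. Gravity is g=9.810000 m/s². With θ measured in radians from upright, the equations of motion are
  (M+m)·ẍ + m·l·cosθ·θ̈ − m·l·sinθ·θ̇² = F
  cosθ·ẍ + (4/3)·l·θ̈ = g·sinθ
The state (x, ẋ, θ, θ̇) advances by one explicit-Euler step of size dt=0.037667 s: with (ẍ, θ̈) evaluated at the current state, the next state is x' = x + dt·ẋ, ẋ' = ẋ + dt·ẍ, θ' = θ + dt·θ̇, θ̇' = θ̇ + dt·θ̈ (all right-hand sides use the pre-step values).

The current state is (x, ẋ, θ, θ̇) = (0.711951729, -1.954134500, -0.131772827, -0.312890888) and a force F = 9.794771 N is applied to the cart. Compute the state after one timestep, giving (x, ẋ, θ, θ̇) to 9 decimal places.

(0.638345345, -1.758172594, -0.143558488, -0.603647138)

sinθ=-0.131391806, cosθ=0.991330517
temp = (F + m·l·θ̇²·sinθ)/(M+m) = (9.794771 + -0.002840409)/2.206955 = 4.436851042
θ̈ = (g·sinθ − cosθ·temp)/(l·(4/3 − m·cos²θ/(M+m))) = -7.719124154
ẍ = temp − m·l·θ̈·cosθ/(M+m) = 5.202482431
Euler: x'=0.711951729+0.037667·-1.954134500=0.638345345, ẋ'=-1.954134500+0.037667·5.202482431=-1.758172594
       θ'=-0.131772827+0.037667·-0.312890888=-0.143558488, θ̇'=-0.312890888+0.037667·-7.719124154=-0.603647138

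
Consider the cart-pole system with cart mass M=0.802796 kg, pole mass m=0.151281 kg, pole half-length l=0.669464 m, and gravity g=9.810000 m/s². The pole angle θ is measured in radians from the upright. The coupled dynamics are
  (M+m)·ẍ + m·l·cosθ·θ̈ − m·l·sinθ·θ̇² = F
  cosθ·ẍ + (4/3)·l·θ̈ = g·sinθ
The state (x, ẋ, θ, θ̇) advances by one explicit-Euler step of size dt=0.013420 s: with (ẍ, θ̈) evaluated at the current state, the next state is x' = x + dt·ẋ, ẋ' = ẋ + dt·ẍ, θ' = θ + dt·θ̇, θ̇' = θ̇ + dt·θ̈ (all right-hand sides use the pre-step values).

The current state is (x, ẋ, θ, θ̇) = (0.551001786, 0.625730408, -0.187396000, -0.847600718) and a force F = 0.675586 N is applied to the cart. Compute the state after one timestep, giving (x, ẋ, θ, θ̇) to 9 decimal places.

(0.559399088, 0.639487412, -0.198770802, -0.890219965)

sinθ=-0.186301119, cosθ=0.982492694
temp = (F + m·l·θ̇²·sinθ)/(M+m) = (0.675586 + -0.013555318)/0.954077 = 0.693896491
θ̈ = (g·sinθ − cosθ·temp)/(l·(4/3 − m·cos²θ/(M+m))) = -3.175800835
ẍ = temp − m·l·θ̈·cosθ/(M+m) = 1.025112085
Euler: x'=0.551001786+0.013420·0.625730408=0.559399088, ẋ'=0.625730408+0.013420·1.025112085=0.639487412
       θ'=-0.187396000+0.013420·-0.847600718=-0.198770802, θ̇'=-0.847600718+0.013420·-3.175800835=-0.890219965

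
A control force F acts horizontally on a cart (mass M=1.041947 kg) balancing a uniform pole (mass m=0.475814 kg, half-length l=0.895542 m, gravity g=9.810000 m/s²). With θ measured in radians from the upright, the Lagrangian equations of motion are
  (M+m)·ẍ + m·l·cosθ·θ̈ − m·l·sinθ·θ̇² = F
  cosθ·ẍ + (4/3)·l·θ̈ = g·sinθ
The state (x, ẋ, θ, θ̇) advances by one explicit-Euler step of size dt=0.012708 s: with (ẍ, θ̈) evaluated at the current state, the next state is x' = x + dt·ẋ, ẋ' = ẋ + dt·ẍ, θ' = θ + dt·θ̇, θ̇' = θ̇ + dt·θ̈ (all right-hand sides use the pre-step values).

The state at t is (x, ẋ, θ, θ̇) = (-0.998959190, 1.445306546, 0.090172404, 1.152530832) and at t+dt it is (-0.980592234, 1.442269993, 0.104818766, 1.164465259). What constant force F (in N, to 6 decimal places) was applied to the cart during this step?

F = -0.015089 N

ẍ = (ẋ'−ẋ)/dt = (1.442269993−1.445306546)/0.012708 = -0.238948
θ̈ = (θ̇'−θ̇)/dt = (1.164465259−1.152530832)/0.012708 = 0.939127
sinθ=0.090050, cosθ=0.995937
F = (M+m)·ẍ + m·l·cosθ·θ̈ − m·l·sinθ·θ̇² = -0.362666 + 0.398547 − 0.050970 = -0.015089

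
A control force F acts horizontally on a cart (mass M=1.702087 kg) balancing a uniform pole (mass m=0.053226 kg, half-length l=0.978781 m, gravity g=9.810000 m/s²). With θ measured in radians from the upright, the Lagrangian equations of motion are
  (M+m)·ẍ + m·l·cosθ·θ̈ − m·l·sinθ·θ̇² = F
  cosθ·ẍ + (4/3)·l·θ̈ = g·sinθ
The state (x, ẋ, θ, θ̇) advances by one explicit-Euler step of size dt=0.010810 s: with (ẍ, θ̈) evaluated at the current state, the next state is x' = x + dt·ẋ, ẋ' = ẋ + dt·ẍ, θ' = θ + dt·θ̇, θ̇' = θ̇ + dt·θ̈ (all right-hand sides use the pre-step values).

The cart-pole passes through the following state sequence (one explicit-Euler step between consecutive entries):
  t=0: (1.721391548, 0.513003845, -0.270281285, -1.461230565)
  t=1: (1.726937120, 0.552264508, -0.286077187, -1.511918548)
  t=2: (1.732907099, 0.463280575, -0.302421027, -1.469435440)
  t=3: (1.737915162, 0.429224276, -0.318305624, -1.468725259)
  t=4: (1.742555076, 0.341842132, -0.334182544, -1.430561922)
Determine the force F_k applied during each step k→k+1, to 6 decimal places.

step 0→1:
  ẍ = (ẋ'−ẋ)/dt = (0.552264508−0.513003845)/0.010810 = 3.631884
  θ̈ = (θ̇'−θ̇)/dt = (-1.511918548−-1.461230565)/0.010810 = -4.688990
  sinθ=-0.267003, cosθ=0.963696
  F = (M+m)·ẍ + m·l·cosθ·θ̈ − m·l·sinθ·θ̇² = 6.375093 + -0.235412 − -0.029700 = 6.169381
step 1→2:
  ẍ = (ẋ'−ẋ)/dt = (0.463280575−0.552264508)/0.010810 = -8.231631
  θ̈ = (θ̇'−θ̇)/dt = (-1.469435440−-1.511918548)/0.010810 = 3.929982
  sinθ=-0.282191, cosθ=0.959358
  F = (M+m)·ẍ + m·l·cosθ·θ̈ − m·l·sinθ·θ̇² = -14.449089 + 0.196418 − -0.033605 = -14.219066
step 2→3:
  ẍ = (ẋ'−ẋ)/dt = (0.429224276−0.463280575)/0.010810 = -3.150444
  θ̈ = (θ̇'−θ̇)/dt = (-1.468725259−-1.469435440)/0.010810 = 0.065697
  sinθ=-0.297832, cosθ=0.954618
  F = (M+m)·ẍ + m·l·cosθ·θ̈ − m·l·sinθ·θ̇² = -5.530015 + 0.003267 − -0.033503 = -5.493245
step 3→4:
  ẍ = (ẋ'−ẋ)/dt = (0.341842132−0.429224276)/0.010810 = -8.083455
  θ̈ = (θ̇'−θ̇)/dt = (-1.430561922−-1.468725259)/0.010810 = 3.530373
  sinθ=-0.312958, cosθ=0.949767
  F = (M+m)·ẍ + m·l·cosθ·θ̈ − m·l·sinθ·θ̇² = -14.188993 + 0.174682 − -0.035170 = -13.979141

F_0 = 6.169381 N
F_1 = -14.219066 N
F_2 = -5.493245 N
F_3 = -13.979141 N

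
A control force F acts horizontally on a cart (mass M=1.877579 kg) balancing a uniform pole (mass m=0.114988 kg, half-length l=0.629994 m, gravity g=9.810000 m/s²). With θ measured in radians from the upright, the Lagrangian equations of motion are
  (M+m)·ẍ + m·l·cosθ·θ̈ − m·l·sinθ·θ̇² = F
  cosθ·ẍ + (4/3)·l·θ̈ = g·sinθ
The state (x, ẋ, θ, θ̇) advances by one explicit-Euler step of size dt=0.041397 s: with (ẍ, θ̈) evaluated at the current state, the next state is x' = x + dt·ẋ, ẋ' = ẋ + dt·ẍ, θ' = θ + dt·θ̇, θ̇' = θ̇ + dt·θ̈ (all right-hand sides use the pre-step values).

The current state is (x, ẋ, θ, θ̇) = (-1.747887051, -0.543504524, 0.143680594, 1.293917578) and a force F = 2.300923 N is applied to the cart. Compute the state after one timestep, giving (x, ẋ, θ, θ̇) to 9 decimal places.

sinθ=0.143186744, cosθ=0.989695689
temp = (F + m·l·θ̇²·sinθ)/(M+m) = (2.300923 + 0.017366207)/1.992567 = 1.163468635
θ̈ = (g·sinθ − cosθ·temp)/(l·(4/3 − m·cos²θ/(M+m))) = 0.314753762
ẍ = temp − m·l·θ̈·cosθ/(M+m) = 1.152143364
Euler: x'=-1.747887051+0.041397·-0.543504524=-1.770386508, ẋ'=-0.543504524+0.041397·1.152143364=-0.495809245
       θ'=0.143680594+0.041397·1.293917578=0.197244900, θ̇'=1.293917578+0.041397·0.314753762=1.306947439

(-1.770386508, -0.495809245, 0.197244900, 1.306947439)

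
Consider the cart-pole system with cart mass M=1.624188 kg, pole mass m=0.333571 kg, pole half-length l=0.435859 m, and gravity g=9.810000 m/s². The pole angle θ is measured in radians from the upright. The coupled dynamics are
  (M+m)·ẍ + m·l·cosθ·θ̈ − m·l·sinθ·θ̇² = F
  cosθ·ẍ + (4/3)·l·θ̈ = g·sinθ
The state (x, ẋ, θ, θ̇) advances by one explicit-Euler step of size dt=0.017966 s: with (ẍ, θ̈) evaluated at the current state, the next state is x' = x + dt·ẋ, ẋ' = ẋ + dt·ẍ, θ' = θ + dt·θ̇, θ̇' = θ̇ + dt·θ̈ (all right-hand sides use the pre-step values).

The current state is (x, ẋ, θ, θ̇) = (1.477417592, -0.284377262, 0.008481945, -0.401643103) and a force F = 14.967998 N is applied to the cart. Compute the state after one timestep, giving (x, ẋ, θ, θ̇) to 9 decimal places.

sinθ=0.008481843, cosθ=0.999964029
temp = (F + m·l·θ̇²·sinθ)/(M+m) = (14.967998 + 0.000198932)/1.957759 = 7.645576872
θ̈ = (g·sinθ − cosθ·temp)/(l·(4/3 − m·cos²θ/(M+m))) = -14.918692885
ẍ = temp − m·l·θ̈·cosθ/(M+m) = 8.753450507
Euler: x'=1.477417592+0.017966·-0.284377262=1.472308470, ẋ'=-0.284377262+0.017966·8.753450507=-0.127112770
       θ'=0.008481945+0.017966·-0.401643103=0.001266025, θ̇'=-0.401643103+0.017966·-14.918692885=-0.669672339

(1.472308470, -0.127112770, 0.001266025, -0.669672339)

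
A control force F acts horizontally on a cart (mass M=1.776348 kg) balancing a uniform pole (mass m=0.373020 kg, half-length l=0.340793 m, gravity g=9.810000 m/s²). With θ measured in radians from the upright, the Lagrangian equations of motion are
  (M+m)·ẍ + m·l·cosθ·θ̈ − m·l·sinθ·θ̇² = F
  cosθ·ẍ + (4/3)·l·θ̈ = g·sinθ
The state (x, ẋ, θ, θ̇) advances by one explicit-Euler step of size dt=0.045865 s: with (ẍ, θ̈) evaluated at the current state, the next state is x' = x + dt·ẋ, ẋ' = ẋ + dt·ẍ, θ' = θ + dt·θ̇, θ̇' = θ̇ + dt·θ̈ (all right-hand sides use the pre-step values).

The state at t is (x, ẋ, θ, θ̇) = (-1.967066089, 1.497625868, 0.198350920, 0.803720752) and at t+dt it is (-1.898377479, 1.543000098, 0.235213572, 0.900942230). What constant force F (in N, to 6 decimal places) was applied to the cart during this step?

ẍ = (ẋ'−ẋ)/dt = (1.543000098−1.497625868)/0.045865 = 0.989300
θ̈ = (θ̇'−θ̇)/dt = (0.900942230−0.803720752)/0.045865 = 2.119731
sinθ=0.197053, cosθ=0.980393
F = (M+m)·ẍ + m·l·cosθ·θ̈ − m·l·sinθ·θ̇² = 2.126369 + 0.264182 − 0.016181 = 2.374370

F = 2.374370 N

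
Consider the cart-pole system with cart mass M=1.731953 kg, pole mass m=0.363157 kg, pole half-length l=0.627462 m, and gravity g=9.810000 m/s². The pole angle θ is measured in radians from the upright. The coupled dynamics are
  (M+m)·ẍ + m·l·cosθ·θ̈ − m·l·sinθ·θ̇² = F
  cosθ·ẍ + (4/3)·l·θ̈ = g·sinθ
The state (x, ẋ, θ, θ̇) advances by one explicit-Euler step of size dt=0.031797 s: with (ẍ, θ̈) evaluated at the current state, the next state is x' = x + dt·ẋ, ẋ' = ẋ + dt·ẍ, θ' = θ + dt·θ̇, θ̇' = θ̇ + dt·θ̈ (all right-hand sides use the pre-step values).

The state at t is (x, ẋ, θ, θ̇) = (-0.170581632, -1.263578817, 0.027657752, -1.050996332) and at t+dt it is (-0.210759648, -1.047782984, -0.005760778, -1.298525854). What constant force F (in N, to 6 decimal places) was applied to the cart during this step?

ẍ = (ẋ'−ẋ)/dt = (-1.047782984−-1.263578817)/0.031797 = 6.786673
θ̈ = (θ̇'−θ̇)/dt = (-1.298525854−-1.050996332)/0.031797 = -7.784682
sinθ=0.027654, cosθ=0.999618
F = (M+m)·ẍ + m·l·cosθ·θ̈ − m·l·sinθ·θ̇² = 14.218826 + -1.773195 − 0.006961 = 12.438670

F = 12.438670 N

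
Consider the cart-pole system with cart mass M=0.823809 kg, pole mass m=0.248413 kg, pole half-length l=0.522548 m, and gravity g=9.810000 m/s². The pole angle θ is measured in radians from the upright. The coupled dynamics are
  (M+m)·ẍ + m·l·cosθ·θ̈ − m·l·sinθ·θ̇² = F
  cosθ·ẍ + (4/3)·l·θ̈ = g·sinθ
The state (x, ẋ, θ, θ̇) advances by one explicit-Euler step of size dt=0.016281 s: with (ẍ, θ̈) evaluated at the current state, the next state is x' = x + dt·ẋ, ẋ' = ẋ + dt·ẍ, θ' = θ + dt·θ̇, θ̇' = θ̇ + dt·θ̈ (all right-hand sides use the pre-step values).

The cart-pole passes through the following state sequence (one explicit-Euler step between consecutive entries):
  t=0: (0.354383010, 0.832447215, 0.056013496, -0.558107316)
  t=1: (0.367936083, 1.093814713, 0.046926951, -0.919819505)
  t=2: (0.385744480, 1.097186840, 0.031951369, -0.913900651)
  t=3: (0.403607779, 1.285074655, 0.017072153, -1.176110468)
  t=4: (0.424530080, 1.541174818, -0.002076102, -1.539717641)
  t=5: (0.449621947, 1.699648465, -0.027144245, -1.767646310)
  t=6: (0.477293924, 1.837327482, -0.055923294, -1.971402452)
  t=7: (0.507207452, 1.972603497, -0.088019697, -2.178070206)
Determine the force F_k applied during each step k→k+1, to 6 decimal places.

step 0→1:
  ẍ = (ẋ'−ẋ)/dt = (1.093814713−0.832447215)/0.016281 = 16.053529
  θ̈ = (θ̇'−θ̇)/dt = (-0.919819505−-0.558107316)/0.016281 = -22.216829
  sinθ=0.055984, cosθ=0.998432
  F = (M+m)·ẍ + m·l·cosθ·θ̈ − m·l·sinθ·θ̇² = 17.212946 + -2.879393 − 0.002264 = 14.331290
step 1→2:
  ẍ = (ẋ'−ẋ)/dt = (1.097186840−1.093814713)/0.016281 = 0.207120
  θ̈ = (θ̇'−θ̇)/dt = (-0.913900651−-0.919819505)/0.016281 = 0.363544
  sinθ=0.046910, cosθ=0.998899
  F = (M+m)·ẍ + m·l·cosθ·θ̈ − m·l·sinθ·θ̇² = 0.222079 + 0.047139 − 0.005152 = 0.264066
step 2→3:
  ẍ = (ẋ'−ẋ)/dt = (1.285074655−1.097186840)/0.016281 = 11.540312
  θ̈ = (θ̇'−θ̇)/dt = (-1.176110468−-0.913900651)/0.016281 = -16.105265
  sinθ=0.031946, cosθ=0.999490
  F = (M+m)·ẍ + m·l·cosθ·θ̈ − m·l·sinθ·θ̇² = 12.373776 + -2.089521 − 0.003463 = 10.280792
step 3→4:
  ẍ = (ẋ'−ẋ)/dt = (1.541174818−1.285074655)/0.016281 = 15.730002
  θ̈ = (θ̇'−θ̇)/dt = (-1.539717641−-1.176110468)/0.016281 = -22.333221
  sinθ=0.017071, cosθ=0.999854
  F = (M+m)·ẍ + m·l·cosθ·θ̈ − m·l·sinθ·θ̇² = 16.866054 + -2.898602 − 0.003065 = 13.964387
step 4→5:
  ẍ = (ẋ'−ẋ)/dt = (1.699648465−1.541174818)/0.016281 = 9.733656
  θ̈ = (θ̇'−θ̇)/dt = (-1.767646310−-1.539717641)/0.016281 = -13.999673
  sinθ=-0.002076, cosθ=0.999998
  F = (M+m)·ẍ + m·l·cosθ·θ̈ − m·l·sinθ·θ̇² = 10.436640 + -1.817262 − -0.000639 = 8.620017
step 5→6:
  ẍ = (ẋ'−ẋ)/dt = (1.837327482−1.699648465)/0.016281 = 8.456423
  θ̈ = (θ̇'−θ̇)/dt = (-1.971402452−-1.767646310)/0.016281 = -12.514965
  sinθ=-0.027141, cosθ=0.999632
  F = (M+m)·ẍ + m·l·cosθ·θ̈ − m·l·sinθ·θ̇² = 9.067162 + -1.623941 − -0.011008 = 7.454230
step 6→7:
  ẍ = (ẋ'−ẋ)/dt = (1.972603497−1.837327482)/0.016281 = 8.308827
  θ̈ = (θ̇'−θ̇)/dt = (-2.178070206−-1.971402452)/0.016281 = -12.693800
  sinθ=-0.055894, cosθ=0.998437
  F = (M+m)·ẍ + m·l·cosθ·θ̈ − m·l·sinθ·θ̇² = 8.908907 + -1.645177 − -0.028198 = 7.291928

F_0 = 14.331290 N
F_1 = 0.264066 N
F_2 = 10.280792 N
F_3 = 13.964387 N
F_4 = 8.620017 N
F_5 = 7.454230 N
F_6 = 7.291928 N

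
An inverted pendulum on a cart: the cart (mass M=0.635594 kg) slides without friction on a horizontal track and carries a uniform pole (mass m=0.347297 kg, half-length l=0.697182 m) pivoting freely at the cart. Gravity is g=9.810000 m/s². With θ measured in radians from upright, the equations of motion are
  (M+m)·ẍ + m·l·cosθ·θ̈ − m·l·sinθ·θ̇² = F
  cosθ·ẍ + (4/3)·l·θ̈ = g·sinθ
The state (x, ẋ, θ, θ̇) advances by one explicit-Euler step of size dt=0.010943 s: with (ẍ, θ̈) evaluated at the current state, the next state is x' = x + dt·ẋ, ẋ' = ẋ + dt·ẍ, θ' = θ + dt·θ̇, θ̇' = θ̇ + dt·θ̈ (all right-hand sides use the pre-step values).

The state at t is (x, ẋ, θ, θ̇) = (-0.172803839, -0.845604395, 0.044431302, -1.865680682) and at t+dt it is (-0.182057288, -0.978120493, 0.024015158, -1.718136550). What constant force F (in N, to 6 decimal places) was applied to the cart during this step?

ẍ = (ẋ'−ẋ)/dt = (-0.978120493−-0.845604395)/0.010943 = -12.109668
θ̈ = (θ̇'−θ̇)/dt = (-1.718136550−-1.865680682)/0.010943 = 13.482969
sinθ=0.044417, cosθ=0.999013
F = (M+m)·ẍ + m·l·cosθ·θ̈ − m·l·sinθ·θ̇² = -11.902484 + 3.261399 − 0.037434 = -8.678519

F = -8.678519 N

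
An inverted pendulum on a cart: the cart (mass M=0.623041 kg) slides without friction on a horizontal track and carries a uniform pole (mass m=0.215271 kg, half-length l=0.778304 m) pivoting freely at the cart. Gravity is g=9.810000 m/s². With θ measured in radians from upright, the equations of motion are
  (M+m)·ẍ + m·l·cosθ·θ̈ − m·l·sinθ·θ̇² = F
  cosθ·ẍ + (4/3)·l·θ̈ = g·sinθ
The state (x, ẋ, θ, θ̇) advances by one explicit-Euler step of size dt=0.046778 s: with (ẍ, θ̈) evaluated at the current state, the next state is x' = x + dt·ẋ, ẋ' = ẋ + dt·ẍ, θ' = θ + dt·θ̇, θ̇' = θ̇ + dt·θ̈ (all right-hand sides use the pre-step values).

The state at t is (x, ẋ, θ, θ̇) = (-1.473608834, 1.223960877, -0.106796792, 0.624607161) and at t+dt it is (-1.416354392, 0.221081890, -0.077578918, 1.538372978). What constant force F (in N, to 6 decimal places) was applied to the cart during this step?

F = -14.711483 N

ẍ = (ẋ'−ẋ)/dt = (0.221081890−1.223960877)/0.046778 = -21.439116
θ̈ = (θ̇'−θ̇)/dt = (1.538372978−0.624607161)/0.046778 = 19.534093
sinθ=-0.106594, cosθ=0.994303
F = (M+m)·ẍ + m·l·cosθ·θ̈ − m·l·sinθ·θ̇² = -17.972669 + 3.254218 − -0.006968 = -14.711483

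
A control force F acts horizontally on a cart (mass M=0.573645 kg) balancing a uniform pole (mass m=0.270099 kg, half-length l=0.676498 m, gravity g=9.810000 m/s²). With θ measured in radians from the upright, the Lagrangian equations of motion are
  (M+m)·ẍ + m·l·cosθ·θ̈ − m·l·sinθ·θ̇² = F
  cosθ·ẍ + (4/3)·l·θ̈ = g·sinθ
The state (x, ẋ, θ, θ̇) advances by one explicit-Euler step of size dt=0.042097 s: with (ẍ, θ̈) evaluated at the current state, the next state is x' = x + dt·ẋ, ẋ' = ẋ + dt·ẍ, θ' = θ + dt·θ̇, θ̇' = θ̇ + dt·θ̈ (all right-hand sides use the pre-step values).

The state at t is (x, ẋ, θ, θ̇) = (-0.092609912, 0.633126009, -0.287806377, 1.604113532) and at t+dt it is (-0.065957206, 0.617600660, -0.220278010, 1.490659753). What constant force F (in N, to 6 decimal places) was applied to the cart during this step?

F = -0.649903 N

ẍ = (ẋ'−ẋ)/dt = (0.617600660−0.633126009)/0.042097 = -0.368799
θ̈ = (θ̇'−θ̇)/dt = (1.490659753−1.604113532)/0.042097 = -2.695056
sinθ=-0.283850, cosθ=0.958869
F = (M+m)·ẍ + m·l·cosθ·θ̈ − m·l·sinθ·θ̇² = -0.311172 + -0.472190 − -0.133459 = -0.649903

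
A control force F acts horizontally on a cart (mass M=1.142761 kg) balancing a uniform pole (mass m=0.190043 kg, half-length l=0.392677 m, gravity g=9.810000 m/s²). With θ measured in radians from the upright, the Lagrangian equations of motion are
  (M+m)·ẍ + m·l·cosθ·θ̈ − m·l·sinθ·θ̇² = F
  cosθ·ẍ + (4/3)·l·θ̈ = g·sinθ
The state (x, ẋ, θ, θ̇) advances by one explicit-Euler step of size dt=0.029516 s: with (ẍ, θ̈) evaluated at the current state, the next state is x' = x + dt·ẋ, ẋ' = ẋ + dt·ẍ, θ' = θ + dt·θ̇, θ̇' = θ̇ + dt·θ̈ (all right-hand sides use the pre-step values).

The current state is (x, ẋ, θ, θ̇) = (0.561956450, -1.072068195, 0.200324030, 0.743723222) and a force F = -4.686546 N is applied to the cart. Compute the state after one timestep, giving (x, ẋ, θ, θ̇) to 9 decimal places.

(0.530313285, -1.194262218, 0.222275765, 1.082489148)

sinθ=0.198986891, cosθ=0.980002152
temp = (F + m·l·θ̇²·sinθ)/(M+m) = (-4.686546 + 0.008213618)/1.332804 = -3.510142813
θ̈ = (g·sinθ − cosθ·temp)/(l·(4/3 − m·cos²θ/(M+m))) = 11.477365711
ẍ = temp − m·l·θ̈·cosθ/(M+m) = -4.139924900
Euler: x'=0.561956450+0.029516·-1.072068195=0.530313285, ẋ'=-1.072068195+0.029516·-4.139924900=-1.194262218
       θ'=0.200324030+0.029516·0.743723222=0.222275765, θ̇'=0.743723222+0.029516·11.477365711=1.082489148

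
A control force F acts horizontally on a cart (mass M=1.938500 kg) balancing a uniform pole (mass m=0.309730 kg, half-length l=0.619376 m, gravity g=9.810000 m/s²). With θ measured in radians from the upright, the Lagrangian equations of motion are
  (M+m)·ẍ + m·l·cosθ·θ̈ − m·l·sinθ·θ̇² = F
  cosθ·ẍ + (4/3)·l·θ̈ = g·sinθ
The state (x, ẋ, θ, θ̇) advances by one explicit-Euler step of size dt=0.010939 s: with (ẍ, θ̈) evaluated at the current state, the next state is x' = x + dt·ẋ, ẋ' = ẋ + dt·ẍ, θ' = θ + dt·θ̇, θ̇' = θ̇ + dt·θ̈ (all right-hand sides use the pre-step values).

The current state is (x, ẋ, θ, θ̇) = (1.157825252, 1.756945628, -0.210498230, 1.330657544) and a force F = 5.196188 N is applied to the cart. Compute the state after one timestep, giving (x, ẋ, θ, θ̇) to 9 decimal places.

(1.177044480, 1.787131297, -0.195942167, 1.267761382)

sinθ=-0.208947158, cosθ=0.977926932
temp = (F + m·l·θ̇²·sinθ)/(M+m) = (5.196188 + -0.070975215)/2.248230 = 2.279665686
θ̈ = (g·sinθ − cosθ·temp)/(l·(4/3 − m·cos²θ/(M+m))) = -5.749717689
ẍ = temp − m·l·θ̈·cosθ/(M+m) = 2.759454187
Euler: x'=1.157825252+0.010939·1.756945628=1.177044480, ẋ'=1.756945628+0.010939·2.759454187=1.787131297
       θ'=-0.210498230+0.010939·1.330657544=-0.195942167, θ̇'=1.330657544+0.010939·-5.749717689=1.267761382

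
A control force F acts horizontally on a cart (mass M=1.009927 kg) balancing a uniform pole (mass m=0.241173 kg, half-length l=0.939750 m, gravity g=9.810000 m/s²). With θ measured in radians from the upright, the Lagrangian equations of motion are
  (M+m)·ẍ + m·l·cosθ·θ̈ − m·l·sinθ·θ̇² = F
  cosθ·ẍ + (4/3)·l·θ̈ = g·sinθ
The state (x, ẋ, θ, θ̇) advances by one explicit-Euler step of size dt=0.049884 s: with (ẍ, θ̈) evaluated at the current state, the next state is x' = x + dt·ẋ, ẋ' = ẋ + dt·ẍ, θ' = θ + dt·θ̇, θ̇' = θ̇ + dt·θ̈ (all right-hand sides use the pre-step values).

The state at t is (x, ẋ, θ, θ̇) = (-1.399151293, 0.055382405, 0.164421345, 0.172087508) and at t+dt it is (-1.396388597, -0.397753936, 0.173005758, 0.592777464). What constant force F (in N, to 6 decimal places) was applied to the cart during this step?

ẍ = (ẋ'−ẋ)/dt = (-0.397753936−0.055382405)/0.049884 = -9.083801
θ̈ = (θ̇'−θ̇)/dt = (0.592777464−0.172087508)/0.049884 = 8.433365
sinθ=0.163682, cosθ=0.986513
F = (M+m)·ẍ + m·l·cosθ·θ̈ − m·l·sinθ·θ̇² = -11.364744 + 1.885579 − 0.001099 = -9.480263

F = -9.480263 N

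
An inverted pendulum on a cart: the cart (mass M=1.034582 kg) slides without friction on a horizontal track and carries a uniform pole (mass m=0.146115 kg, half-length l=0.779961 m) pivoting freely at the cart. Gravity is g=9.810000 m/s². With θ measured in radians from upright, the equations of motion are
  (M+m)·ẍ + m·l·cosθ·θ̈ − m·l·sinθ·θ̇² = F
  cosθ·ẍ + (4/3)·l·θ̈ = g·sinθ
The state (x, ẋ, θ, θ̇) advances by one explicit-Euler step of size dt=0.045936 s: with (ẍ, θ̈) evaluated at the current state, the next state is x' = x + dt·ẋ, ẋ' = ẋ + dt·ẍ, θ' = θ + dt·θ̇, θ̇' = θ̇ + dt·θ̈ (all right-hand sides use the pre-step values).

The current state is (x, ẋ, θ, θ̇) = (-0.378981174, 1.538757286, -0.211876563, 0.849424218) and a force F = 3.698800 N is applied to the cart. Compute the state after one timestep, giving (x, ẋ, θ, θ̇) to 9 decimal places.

sinθ=-0.210294868, cosθ=0.977638005
temp = (F + m·l·θ̇²·sinθ)/(M+m) = (3.698800 + -0.017292017)/1.180697 = 3.118080239
θ̈ = (g·sinθ − cosθ·temp)/(l·(4/3 − m·cos²θ/(M+m))) = -5.393456753
ẍ = temp − m·l·θ̈·cosθ/(M+m) = 3.627029521
Euler: x'=-0.378981174+0.045936·1.538757286=-0.308296819, ẋ'=1.538757286+0.045936·3.627029521=1.705368514
       θ'=-0.211876563+0.045936·0.849424218=-0.172857412, θ̇'=0.849424218+0.045936·-5.393456753=0.601670389

(-0.308296819, 1.705368514, -0.172857412, 0.601670389)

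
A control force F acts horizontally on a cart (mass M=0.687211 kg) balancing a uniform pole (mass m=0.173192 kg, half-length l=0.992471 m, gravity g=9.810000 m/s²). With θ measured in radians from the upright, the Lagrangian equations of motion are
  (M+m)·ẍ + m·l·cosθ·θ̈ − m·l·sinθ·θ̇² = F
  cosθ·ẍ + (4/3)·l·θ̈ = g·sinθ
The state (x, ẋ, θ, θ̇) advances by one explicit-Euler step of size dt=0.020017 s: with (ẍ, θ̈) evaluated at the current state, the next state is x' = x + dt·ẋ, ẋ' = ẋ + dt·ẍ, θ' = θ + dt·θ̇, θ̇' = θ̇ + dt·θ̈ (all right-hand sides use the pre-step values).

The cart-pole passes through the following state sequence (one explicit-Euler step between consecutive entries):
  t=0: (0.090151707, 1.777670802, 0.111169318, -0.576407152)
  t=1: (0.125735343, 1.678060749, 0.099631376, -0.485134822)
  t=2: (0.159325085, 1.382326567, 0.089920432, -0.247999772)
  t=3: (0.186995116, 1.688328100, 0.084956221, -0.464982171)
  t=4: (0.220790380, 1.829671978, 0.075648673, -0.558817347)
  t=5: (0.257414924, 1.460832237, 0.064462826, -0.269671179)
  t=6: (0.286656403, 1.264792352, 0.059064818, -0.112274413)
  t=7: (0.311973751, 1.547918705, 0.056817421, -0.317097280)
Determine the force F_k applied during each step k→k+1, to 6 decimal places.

step 0→1:
  ẍ = (ẋ'−ẋ)/dt = (1.678060749−1.777670802)/0.020017 = -4.976273
  θ̈ = (θ̇'−θ̇)/dt = (-0.485134822−-0.576407152)/0.020017 = 4.559741
  sinθ=0.110940, cosθ=0.993827
  F = (M+m)·ẍ + m·l·cosθ·θ̈ − m·l·sinθ·θ̇² = -4.281600 + 0.778927 − 0.006336 = -3.509009
step 1→2:
  ẍ = (ẋ'−ẋ)/dt = (1.382326567−1.678060749)/0.020017 = -14.774151
  θ̈ = (θ̇'−θ̇)/dt = (-0.247999772−-0.485134822)/0.020017 = 11.846683
  sinθ=0.099467, cosθ=0.995041
  F = (M+m)·ẍ + m·l·cosθ·θ̈ − m·l·sinθ·θ̇² = -12.711724 + 2.026205 − 0.004024 = -10.689543
step 2→3:
  ẍ = (ẋ'−ẋ)/dt = (1.688328100−1.382326567)/0.020017 = 15.287083
  θ̈ = (θ̇'−θ̇)/dt = (-0.464982171−-0.247999772)/0.020017 = -10.839906
  sinθ=0.089799, cosθ=0.995960
  F = (M+m)·ẍ + m·l·cosθ·θ̈ − m·l·sinθ·θ̇² = 13.153052 + -1.855722 − 0.000949 = 11.296380
step 3→4:
  ẍ = (ẋ'−ẋ)/dt = (1.829671978−1.688328100)/0.020017 = 7.061192
  θ̈ = (θ̇'−θ̇)/dt = (-0.558817347−-0.464982171)/0.020017 = -4.687774
  sinθ=0.084854, cosθ=0.996393
  F = (M+m)·ẍ + m·l·cosθ·θ̈ − m·l·sinθ·θ̇² = 6.075471 + -0.802866 − 0.003153 = 5.269451
step 4→5:
  ẍ = (ẋ'−ẋ)/dt = (1.460832237−1.829671978)/0.020017 = -18.426325
  θ̈ = (θ̇'−θ̇)/dt = (-0.269671179−-0.558817347)/0.020017 = 14.445030
  sinθ=0.075577, cosθ=0.997140
  F = (M+m)·ẍ + m·l·cosθ·θ̈ − m·l·sinθ·θ̇² = -15.854065 + 2.475827 − 0.004057 = -13.382295
step 5→6:
  ẍ = (ẋ'−ẋ)/dt = (1.264792352−1.460832237)/0.020017 = -9.793670
  θ̈ = (θ̇'−θ̇)/dt = (-0.112274413−-0.269671179)/0.020017 = 7.863155
  sinθ=0.064418, cosθ=0.997923
  F = (M+m)·ẍ + m·l·cosθ·θ̈ − m·l·sinθ·θ̇² = -8.426503 + 1.348775 − 0.000805 = -7.078533
step 6→7:
  ẍ = (ẋ'−ẋ)/dt = (1.547918705−1.264792352)/0.020017 = 14.144295
  θ̈ = (θ̇'−θ̇)/dt = (-0.317097280−-0.112274413)/0.020017 = -10.232446
  sinθ=0.059030, cosθ=0.998256
  F = (M+m)·ẍ + m·l·cosθ·θ̈ − m·l·sinθ·θ̇² = 12.169794 + -1.755768 − 0.000128 = 10.413898

F_0 = -3.509009 N
F_1 = -10.689543 N
F_2 = 11.296380 N
F_3 = 5.269451 N
F_4 = -13.382295 N
F_5 = -7.078533 N
F_6 = 10.413898 N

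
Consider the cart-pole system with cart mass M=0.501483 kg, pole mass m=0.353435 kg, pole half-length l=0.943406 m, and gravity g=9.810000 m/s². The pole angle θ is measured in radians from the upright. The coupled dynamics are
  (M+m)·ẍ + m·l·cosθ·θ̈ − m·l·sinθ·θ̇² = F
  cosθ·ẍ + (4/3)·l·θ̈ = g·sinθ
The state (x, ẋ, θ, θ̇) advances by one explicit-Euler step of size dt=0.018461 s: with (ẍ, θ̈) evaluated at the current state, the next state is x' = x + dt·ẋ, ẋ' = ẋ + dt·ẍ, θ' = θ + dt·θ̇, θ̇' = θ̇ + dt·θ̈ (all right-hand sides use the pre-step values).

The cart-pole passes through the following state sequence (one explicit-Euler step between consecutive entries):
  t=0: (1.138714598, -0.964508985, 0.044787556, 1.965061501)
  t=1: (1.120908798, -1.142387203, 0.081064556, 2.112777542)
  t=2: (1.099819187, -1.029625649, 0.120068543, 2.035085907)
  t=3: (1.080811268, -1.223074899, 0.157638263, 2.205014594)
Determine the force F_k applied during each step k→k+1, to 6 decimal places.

step 0→1:
  ẍ = (ẋ'−ẋ)/dt = (-1.142387203−-0.964508985)/0.018461 = -9.635351
  θ̈ = (θ̇'−θ̇)/dt = (2.112777542−1.965061501)/0.018461 = 8.001519
  sinθ=0.044773, cosθ=0.998997
  F = (M+m)·ẍ + m·l·cosθ·θ̈ − m·l·sinθ·θ̇² = -8.237435 + 2.665293 − 0.057646 = -5.629789
step 1→2:
  ẍ = (ẋ'−ẋ)/dt = (-1.029625649−-1.142387203)/0.018461 = 6.108096
  θ̈ = (θ̇'−θ̇)/dt = (2.035085907−2.112777542)/0.018461 = -4.208420
  sinθ=0.080976, cosθ=0.996716
  F = (M+m)·ẍ + m·l·cosθ·θ̈ − m·l·sinθ·θ̇² = 5.221921 + -1.398617 − 0.120523 = 3.702781
step 2→3:
  ẍ = (ẋ'−ẋ)/dt = (-1.223074899−-1.029625649)/0.018461 = -10.478807
  θ̈ = (θ̇'−θ̇)/dt = (2.205014594−2.035085907)/0.018461 = 9.204739
  sinθ=0.119780, cosθ=0.992800
  F = (M+m)·ẍ + m·l·cosθ·θ̈ − m·l·sinθ·θ̇² = -8.958520 + 3.047064 − 0.165409 = -6.076865

F_0 = -5.629789 N
F_1 = 3.702781 N
F_2 = -6.076865 N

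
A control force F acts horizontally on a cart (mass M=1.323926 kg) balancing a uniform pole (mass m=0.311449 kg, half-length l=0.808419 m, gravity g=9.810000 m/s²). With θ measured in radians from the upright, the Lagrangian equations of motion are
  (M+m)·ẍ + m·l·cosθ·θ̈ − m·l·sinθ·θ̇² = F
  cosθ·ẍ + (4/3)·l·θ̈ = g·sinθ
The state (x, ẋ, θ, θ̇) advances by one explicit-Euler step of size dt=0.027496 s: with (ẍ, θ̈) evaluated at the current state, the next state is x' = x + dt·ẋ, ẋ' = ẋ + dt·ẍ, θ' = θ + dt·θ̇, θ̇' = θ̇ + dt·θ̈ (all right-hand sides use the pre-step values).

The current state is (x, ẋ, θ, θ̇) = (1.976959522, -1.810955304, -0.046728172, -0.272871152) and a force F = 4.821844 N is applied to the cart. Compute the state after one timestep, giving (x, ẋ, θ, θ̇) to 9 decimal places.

sinθ=-0.046711169, cosθ=0.998908438
temp = (F + m·l·θ̇²·sinθ)/(M+m) = (4.821844 + -0.000875708)/1.635375 = 2.947928329
θ̈ = (g·sinθ − cosθ·temp)/(l·(4/3 − m·cos²θ/(M+m))) = -3.681772983
ẍ = temp − m·l·θ̈·cosθ/(M+m) = 3.514152998
Euler: x'=1.976959522+0.027496·-1.810955304=1.927165495, ẋ'=-1.810955304+0.027496·3.514152998=-1.714330153
       θ'=-0.046728172+0.027496·-0.272871152=-0.054231037, θ̇'=-0.272871152+0.027496·-3.681772983=-0.374105182

(1.927165495, -1.714330153, -0.054231037, -0.374105182)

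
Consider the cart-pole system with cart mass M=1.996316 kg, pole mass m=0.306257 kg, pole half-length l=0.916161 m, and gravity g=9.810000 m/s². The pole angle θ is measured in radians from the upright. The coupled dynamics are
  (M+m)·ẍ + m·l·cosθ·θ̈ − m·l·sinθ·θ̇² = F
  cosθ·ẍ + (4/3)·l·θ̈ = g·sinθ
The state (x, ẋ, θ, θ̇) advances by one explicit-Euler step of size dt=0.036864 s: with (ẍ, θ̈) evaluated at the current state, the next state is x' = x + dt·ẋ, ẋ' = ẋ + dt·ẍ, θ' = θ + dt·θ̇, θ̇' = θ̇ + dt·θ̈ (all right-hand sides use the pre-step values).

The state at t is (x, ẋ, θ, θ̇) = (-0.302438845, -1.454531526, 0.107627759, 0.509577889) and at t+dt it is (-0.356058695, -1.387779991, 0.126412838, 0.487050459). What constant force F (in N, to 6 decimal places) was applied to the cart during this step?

F = 3.991091 N

ẍ = (ẋ'−ẋ)/dt = (-1.387779991−-1.454531526)/0.036864 = 1.810751
θ̈ = (θ̇'−θ̇)/dt = (0.487050459−0.509577889)/0.036864 = -0.611096
sinθ=0.107420, cosθ=0.994214
F = (M+m)·ẍ + m·l·cosθ·θ̈ − m·l·sinθ·θ̇² = 4.169387 + -0.170470 − 0.007826 = 3.991091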